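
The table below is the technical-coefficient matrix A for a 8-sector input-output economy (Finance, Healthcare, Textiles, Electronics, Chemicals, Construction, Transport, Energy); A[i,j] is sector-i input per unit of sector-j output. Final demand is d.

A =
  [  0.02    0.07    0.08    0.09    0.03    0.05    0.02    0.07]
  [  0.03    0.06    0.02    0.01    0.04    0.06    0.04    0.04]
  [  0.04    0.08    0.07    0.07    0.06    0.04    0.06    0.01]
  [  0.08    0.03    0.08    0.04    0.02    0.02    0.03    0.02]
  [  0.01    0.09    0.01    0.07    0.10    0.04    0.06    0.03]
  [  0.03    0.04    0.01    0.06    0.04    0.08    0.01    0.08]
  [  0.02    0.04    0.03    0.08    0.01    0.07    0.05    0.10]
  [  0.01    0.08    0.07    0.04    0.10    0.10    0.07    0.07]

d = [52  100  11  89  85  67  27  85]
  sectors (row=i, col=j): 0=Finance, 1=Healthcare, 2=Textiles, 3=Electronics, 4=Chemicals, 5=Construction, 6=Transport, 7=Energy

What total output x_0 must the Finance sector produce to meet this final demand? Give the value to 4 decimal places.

99.7916

Form M = I − A:
  [  0.98   -0.07   -0.08   -0.09   -0.03   -0.05   -0.02   -0.07]
  [ -0.03    0.94   -0.02   -0.01   -0.04   -0.06   -0.04   -0.04]
  [ -0.04   -0.08    0.93   -0.07   -0.06   -0.04   -0.06   -0.01]
  [ -0.08   -0.03   -0.08    0.96   -0.02   -0.02   -0.03   -0.02]
  [ -0.01   -0.09   -0.01   -0.07    0.90   -0.04   -0.06   -0.03]
  [ -0.03   -0.04   -0.01   -0.06   -0.04    0.92   -0.01   -0.08]
  [ -0.02   -0.04   -0.03   -0.08   -0.01   -0.07    0.95   -0.10]
  [ -0.01   -0.08   -0.07   -0.04   -0.10   -0.10   -0.07    0.93]
Leontief inverse L = M⁻¹:
  [  1.0443    0.1126    0.1142    0.1263    0.0662    0.0897    0.0506    0.1027]
  [  0.0433    1.0900    0.0390    0.0366    0.0655    0.0908    0.0605    0.0678]
  [  0.0630    0.1214    1.1006    0.1082    0.0925    0.0771    0.0892    0.0433]
  [  0.0973    0.0631    0.1080    1.0718    0.0448    0.0482    0.0521    0.0454]
  [  0.0303    0.1295    0.0350    0.1042    1.1339    0.0768    0.0887    0.0632]
  [  0.0478    0.0747    0.0357    0.0903    0.0716    1.1157    0.0337    0.1110]
  [  0.0416    0.0785    0.0619    0.1149    0.0437    0.1114    1.0783    0.1366]
  [  0.0354    0.1347    0.1043    0.0883    0.1482    0.1533    0.1090    1.1164]
Total output x = L · d:
  x_0 = 1.0443·52 + 0.1126·100 + 0.1142·11 + 0.1263·89 + 0.0662·85 + 0.0897·67 + 0.0506·27 + 0.1027·85 = 99.7916
  x_1 = 0.0433·52 + 1.0900·100 + 0.0390·11 + 0.0366·89 + 0.0655·85 + 0.0908·67 + 0.0605·27 + 0.0678·85 = 133.9881
  x_2 = 0.0630·52 + 0.1214·100 + 1.1006·11 + 0.1082·89 + 0.0925·85 + 0.0771·67 + 0.0892·27 + 0.0433·85 = 56.2795
  x_3 = 0.0973·52 + 0.0631·100 + 0.1080·11 + 1.0718·89 + 0.0448·85 + 0.0482·67 + 0.0521·27 + 0.0454·85 = 120.2617
  x_4 = 0.0303·52 + 0.1295·100 + 0.0350·11 + 0.1042·89 + 1.1339·85 + 0.0768·67 + 0.0887·27 + 0.0632·85 = 133.4888
  x_5 = 0.0478·52 + 0.0747·100 + 0.0357·11 + 0.0903·89 + 0.0716·85 + 1.1157·67 + 0.0337·27 + 0.1110·85 = 109.5664
  x_6 = 0.0416·52 + 0.0785·100 + 0.0619·11 + 0.1149·89 + 0.0437·85 + 0.1114·67 + 1.0783·27 + 0.1366·85 = 72.8119
  x_7 = 0.0354·52 + 0.1347·100 + 0.1043·11 + 0.0883·89 + 0.1482·85 + 0.1533·67 + 0.1090·27 + 1.1164·85 = 145.0208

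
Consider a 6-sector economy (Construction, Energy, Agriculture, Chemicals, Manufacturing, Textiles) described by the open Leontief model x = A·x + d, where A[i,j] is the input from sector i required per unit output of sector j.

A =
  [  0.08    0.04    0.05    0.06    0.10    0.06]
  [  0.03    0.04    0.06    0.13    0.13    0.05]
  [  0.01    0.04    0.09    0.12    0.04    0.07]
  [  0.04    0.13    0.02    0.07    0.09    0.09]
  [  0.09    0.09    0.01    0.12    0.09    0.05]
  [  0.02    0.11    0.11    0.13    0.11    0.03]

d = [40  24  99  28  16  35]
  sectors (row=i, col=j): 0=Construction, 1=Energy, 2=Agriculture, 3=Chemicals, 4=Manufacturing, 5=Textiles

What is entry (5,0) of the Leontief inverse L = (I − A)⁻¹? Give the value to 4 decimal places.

Form M = I − A:
  [  0.92   -0.04   -0.05   -0.06   -0.10   -0.06]
  [ -0.03    0.96   -0.06   -0.13   -0.13   -0.05]
  [ -0.01   -0.04    0.91   -0.12   -0.04   -0.07]
  [ -0.04   -0.13   -0.02    0.93   -0.09   -0.09]
  [ -0.09   -0.09   -0.01   -0.12    0.91   -0.05]
  [ -0.02   -0.11   -0.11   -0.13   -0.11    0.97]
Leontief inverse L = M⁻¹:
  [  1.1150    0.0948    0.0844    0.1314    0.1649    0.1006]
  [  0.0683    1.1074    0.0955    0.2114    0.2027    0.0983]
  [  0.0357    0.0961    1.1259    0.1894    0.0993    0.1111]
  [  0.0767    0.1936    0.0606    1.1558    0.1694    0.1351]
  [  0.1308    0.1555    0.0466    0.2008    1.1693    0.0984]
  [  0.0599    0.1820    0.1537    0.2258    0.1929    1.0860]
Total output x = L · d:
  x_0 = 1.1150·40 + 0.0948·24 + 0.0844·99 + 0.1314·28 + 0.1649·16 + 0.1006·35 = 65.0689
  x_1 = 0.0683·40 + 1.1074·24 + 0.0955·99 + 0.2114·28 + 0.2027·16 + 0.0983·35 = 51.3678
  x_2 = 0.0357·40 + 0.0961·24 + 1.1259·99 + 0.1894·28 + 0.0993·16 + 0.1111·35 = 125.9768
  x_3 = 0.0767·40 + 0.1936·24 + 0.0606·99 + 1.1558·28 + 0.1694·16 + 0.1351·35 = 53.5134
  x_4 = 0.1308·40 + 0.1555·24 + 0.0466·99 + 0.2008·28 + 1.1693·16 + 0.0984·35 = 41.3522
  x_5 = 0.0599·40 + 0.1820·24 + 0.1537·99 + 0.2258·28 + 0.1929·16 + 1.0860·35 = 69.3967

L[5,0] = 0.0599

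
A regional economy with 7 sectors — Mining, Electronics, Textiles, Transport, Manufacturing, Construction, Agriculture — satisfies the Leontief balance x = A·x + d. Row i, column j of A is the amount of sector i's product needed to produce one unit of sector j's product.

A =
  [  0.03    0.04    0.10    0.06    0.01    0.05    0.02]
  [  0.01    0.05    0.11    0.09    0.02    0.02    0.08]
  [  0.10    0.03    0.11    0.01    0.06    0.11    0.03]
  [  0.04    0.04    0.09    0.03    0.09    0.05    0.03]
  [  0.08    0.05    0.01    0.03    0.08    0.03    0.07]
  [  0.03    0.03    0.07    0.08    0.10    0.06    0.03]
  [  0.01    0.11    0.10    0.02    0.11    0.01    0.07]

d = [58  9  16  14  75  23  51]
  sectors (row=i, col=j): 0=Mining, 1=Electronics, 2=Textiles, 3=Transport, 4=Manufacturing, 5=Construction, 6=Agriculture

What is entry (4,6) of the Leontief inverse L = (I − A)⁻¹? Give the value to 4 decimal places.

L[4,6] = 0.0984

Form M = I − A:
  [  0.97   -0.04   -0.10   -0.06   -0.01   -0.05   -0.02]
  [ -0.01    0.95   -0.11   -0.09   -0.02   -0.02   -0.08]
  [ -0.10   -0.03    0.89   -0.01   -0.06   -0.11   -0.03]
  [ -0.04   -0.04   -0.09    0.97   -0.09   -0.05   -0.03]
  [ -0.08   -0.05   -0.01   -0.03    0.92   -0.03   -0.07]
  [ -0.03   -0.03   -0.07   -0.08   -0.10    0.94   -0.03]
  [ -0.01   -0.11   -0.10   -0.02   -0.11   -0.01    0.93]
Leontief inverse L = M⁻¹:
  [  1.0566    0.0622    0.1461    0.0815    0.0441    0.0808    0.0413]
  [  0.0412    1.0822    0.1672    0.1134    0.0650    0.0541    0.1097]
  [  0.1373    0.0620    1.1710    0.0434    0.1072    0.1520    0.0604]
  [  0.0723    0.0680    0.1377    1.0552    0.1304    0.0823    0.0584]
  [  0.1035    0.0803    0.0549    0.0554    1.1164    0.0533    0.0984]
  [  0.0639    0.0602    0.1198    0.1067    0.1463    1.0935    0.0601]
  [  0.0455    0.1469    0.1580    0.0493    0.1561    0.0434    1.1087]
Total output x = L · d:
  x_0 = 1.0566·58 + 0.0622·9 + 0.1461·16 + 0.0815·14 + 0.0441·75 + 0.0808·23 + 0.0413·51 = 72.5911
  x_1 = 0.0412·58 + 1.0822·9 + 0.1672·16 + 0.1134·14 + 0.0650·75 + 0.0541·23 + 0.1097·51 = 28.1022
  x_2 = 0.1373·58 + 0.0620·9 + 1.1710·16 + 0.0434·14 + 0.1072·75 + 0.1520·23 + 0.0604·51 = 42.4877
  x_3 = 0.0723·58 + 0.0680·9 + 0.1377·16 + 1.0552·14 + 0.1304·75 + 0.0823·23 + 0.0584·51 = 36.4319
  x_4 = 0.1035·58 + 0.0803·9 + 0.0549·16 + 0.0554·14 + 1.1164·75 + 0.0533·23 + 0.0984·51 = 98.3543
  x_5 = 0.0639·58 + 0.0602·9 + 0.1198·16 + 0.1067·14 + 0.1463·75 + 1.0935·23 + 0.0601·51 = 46.8488
  x_6 = 0.0455·58 + 0.1469·9 + 0.1580·16 + 0.0493·14 + 0.1561·75 + 0.0434·23 + 1.1087·51 = 76.4323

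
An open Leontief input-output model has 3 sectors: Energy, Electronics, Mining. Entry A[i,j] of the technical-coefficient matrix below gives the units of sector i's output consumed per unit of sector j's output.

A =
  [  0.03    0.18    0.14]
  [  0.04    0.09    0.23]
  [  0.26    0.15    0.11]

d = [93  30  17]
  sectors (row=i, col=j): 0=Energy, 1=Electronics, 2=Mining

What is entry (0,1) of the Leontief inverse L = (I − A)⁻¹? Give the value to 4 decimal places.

Form M = I − A:
  [  0.97   -0.18   -0.14]
  [ -0.04    0.91   -0.23]
  [ -0.26   -0.15    0.89]
Leontief inverse L = M⁻¹:
  [  1.1061    0.2585    0.2408]
  [  0.1361    1.1796    0.3262]
  [  0.3461    0.2743    1.2489]
Total output x = L · d:
  x_0 = 1.1061·93 + 0.2585·30 + 0.2408·17 = 114.7184
  x_1 = 0.1361·93 + 1.1796·30 + 0.3262·17 = 53.5906
  x_2 = 0.3461·93 + 0.2743·30 + 1.2489·17 = 61.6465

L[0,1] = 0.2585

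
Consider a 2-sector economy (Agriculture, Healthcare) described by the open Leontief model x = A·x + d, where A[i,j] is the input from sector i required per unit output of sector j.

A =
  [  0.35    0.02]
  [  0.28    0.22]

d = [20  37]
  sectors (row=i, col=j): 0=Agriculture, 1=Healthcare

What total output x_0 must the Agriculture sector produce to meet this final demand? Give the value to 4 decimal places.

Form M = I − A:
  [  0.65   -0.02]
  [ -0.28    0.78]
Leontief inverse L = M⁻¹:
  [  1.5556    0.0399]
  [  0.5584    1.2964]
Total output x = L · d:
  x_0 = 1.5556·20 + 0.0399·37 = 32.5888
  x_1 = 0.5584·20 + 1.2964·37 = 59.1344

32.5888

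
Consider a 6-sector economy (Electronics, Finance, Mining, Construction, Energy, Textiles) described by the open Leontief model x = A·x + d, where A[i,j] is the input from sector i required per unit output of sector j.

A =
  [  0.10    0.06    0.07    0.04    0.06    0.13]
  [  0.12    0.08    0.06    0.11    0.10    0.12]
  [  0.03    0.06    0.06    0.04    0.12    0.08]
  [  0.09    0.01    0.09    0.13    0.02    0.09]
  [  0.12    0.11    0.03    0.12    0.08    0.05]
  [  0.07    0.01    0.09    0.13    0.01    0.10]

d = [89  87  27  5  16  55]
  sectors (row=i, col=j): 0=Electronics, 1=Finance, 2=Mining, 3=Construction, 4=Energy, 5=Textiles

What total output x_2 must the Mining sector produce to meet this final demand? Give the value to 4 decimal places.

58.4096

Form M = I − A:
  [  0.90   -0.06   -0.07   -0.04   -0.06   -0.13]
  [ -0.12    0.92   -0.06   -0.11   -0.10   -0.12]
  [ -0.03   -0.06    0.94   -0.04   -0.12   -0.08]
  [ -0.09   -0.01   -0.09    0.87   -0.02   -0.09]
  [ -0.12   -0.11   -0.03   -0.12    0.92   -0.05]
  [ -0.07   -0.01   -0.09   -0.13   -0.01    0.90]
Leontief inverse L = M⁻¹:
  [  1.1720    0.1015    0.1290    0.1194    0.1092    0.2123]
  [  0.2165    1.1341    0.1359    0.2156    0.1622    0.2251]
  [  0.0951    0.1011    1.1074    0.1128    0.1657    0.1461]
  [  0.1515    0.0416    0.1466    1.2014    0.0614    0.1640]
  [  0.2085    0.1597    0.0962    0.2125    1.1366    0.1444]
  [  0.1273    0.0384    0.1445    0.1989    0.0484    1.1700]
Total output x = L · d:
  x_0 = 1.1720·89 + 0.1015·87 + 0.1290·27 + 0.1194·5 + 0.1092·16 + 0.2123·55 = 130.6389
  x_1 = 0.2165·89 + 1.1341·87 + 0.1359·27 + 0.2156·5 + 0.1622·16 + 0.2251·55 = 137.6586
  x_2 = 0.0951·89 + 0.1011·87 + 1.1074·27 + 0.1128·5 + 0.1657·16 + 0.1461·55 = 58.4096
  x_3 = 0.1515·89 + 0.0416·87 + 0.1466·27 + 1.2014·5 + 0.0614·16 + 0.1640·55 = 37.0778
  x_4 = 0.2085·89 + 0.1597·87 + 0.0962·27 + 0.2125·5 + 1.1366·16 + 0.1444·55 = 62.2339
  x_5 = 0.1273·89 + 0.0384·87 + 0.1445·27 + 0.1989·5 + 0.0484·16 + 1.1700·55 = 84.6896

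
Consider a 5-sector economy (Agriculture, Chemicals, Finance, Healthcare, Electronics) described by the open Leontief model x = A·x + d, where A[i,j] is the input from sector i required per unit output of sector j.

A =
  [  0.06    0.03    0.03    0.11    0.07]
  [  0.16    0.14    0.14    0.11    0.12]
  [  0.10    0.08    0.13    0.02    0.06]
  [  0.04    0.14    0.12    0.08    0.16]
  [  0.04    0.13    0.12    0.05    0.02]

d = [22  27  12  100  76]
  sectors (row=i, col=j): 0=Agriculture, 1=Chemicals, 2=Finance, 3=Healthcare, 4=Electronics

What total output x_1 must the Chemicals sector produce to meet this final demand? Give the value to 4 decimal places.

80.0791

Form M = I − A:
  [  0.94   -0.03   -0.03   -0.11   -0.07]
  [ -0.16    0.86   -0.14   -0.11   -0.12]
  [ -0.10   -0.08    0.87   -0.02   -0.06]
  [ -0.04   -0.14   -0.12    0.92   -0.16]
  [ -0.04   -0.13   -0.12   -0.05    0.98]
Leontief inverse L = M⁻¹:
  [  1.1001    0.0893    0.0896    0.1507    0.1196]
  [  0.2618    1.2634    0.2707    0.2004    0.2227]
  [  0.1607    0.1461    1.2038    0.0691    0.1144]
  [  0.1270    0.2503    0.2367    1.1504    0.2420]
  [  0.1058    0.2019    0.1990    0.0999    1.0812]
Total output x = L · d:
  x_0 = 1.1001·22 + 0.0893·27 + 0.0896·12 + 0.1507·100 + 0.1196·76 = 51.8422
  x_1 = 0.2618·22 + 1.2634·27 + 0.2707·12 + 0.2004·100 + 0.2227·76 = 80.0791
  x_2 = 0.1607·22 + 0.1461·27 + 1.2038·12 + 0.0691·100 + 0.1144·76 = 37.5248
  x_3 = 0.1270·22 + 0.2503·27 + 0.2367·12 + 1.1504·100 + 0.2420·76 = 145.8257
  x_4 = 0.1058·22 + 0.2019·27 + 0.1990·12 + 0.0999·100 + 1.0812·76 = 102.3247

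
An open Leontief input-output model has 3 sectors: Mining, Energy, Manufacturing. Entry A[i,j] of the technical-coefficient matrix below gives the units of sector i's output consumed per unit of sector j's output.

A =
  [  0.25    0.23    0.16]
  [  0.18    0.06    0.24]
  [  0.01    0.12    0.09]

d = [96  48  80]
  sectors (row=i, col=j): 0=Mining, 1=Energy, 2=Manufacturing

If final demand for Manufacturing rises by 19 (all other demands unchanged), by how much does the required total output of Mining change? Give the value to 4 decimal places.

Form M = I − A:
  [  0.75   -0.23   -0.16]
  [ -0.18    0.94   -0.24]
  [ -0.01   -0.12    0.91]
Leontief inverse L = M⁻¹:
  [  1.4332    0.3962    0.3565]
  [  0.2882    1.1806    0.3620]
  [  0.0537    0.1600    1.1506]
Total output x = L · d:
  x_0 = 1.4332·96 + 0.3962·48 + 0.3565·80 = 185.1183
  x_1 = 0.2882·96 + 1.1806·48 + 0.3620·80 = 113.2914
  x_2 = 0.0537·96 + 0.1600·48 + 1.1506·80 = 104.8859
Δx_0 = L[0,2] · Δd_2 = 0.3565 · 19 = 6.7730

6.7730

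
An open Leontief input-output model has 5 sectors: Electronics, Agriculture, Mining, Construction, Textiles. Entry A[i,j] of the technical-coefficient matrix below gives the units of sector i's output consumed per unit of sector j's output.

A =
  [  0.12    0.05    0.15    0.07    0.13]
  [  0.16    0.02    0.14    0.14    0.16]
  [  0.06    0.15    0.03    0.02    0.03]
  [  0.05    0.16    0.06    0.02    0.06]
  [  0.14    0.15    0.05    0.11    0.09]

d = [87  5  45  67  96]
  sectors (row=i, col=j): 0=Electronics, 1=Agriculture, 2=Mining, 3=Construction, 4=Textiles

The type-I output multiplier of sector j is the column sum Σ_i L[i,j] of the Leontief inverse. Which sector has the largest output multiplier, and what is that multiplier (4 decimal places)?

Electronics (2.0197)

Form M = I − A:
  [  0.88   -0.05   -0.15   -0.07   -0.13]
  [ -0.16    0.98   -0.14   -0.14   -0.16]
  [ -0.06   -0.15    0.97   -0.02   -0.03]
  [ -0.05   -0.16   -0.06    0.98   -0.06]
  [ -0.14   -0.15   -0.05   -0.11    0.91]
Leontief inverse L = M⁻¹:
  [  1.2227    0.1538    0.2311    0.1386    0.2185]
  [  0.2789    1.1467    0.2357    0.2181    0.2636]
  [  0.1294    0.1992    1.0889    0.0705    0.0941]
  [  0.1316    0.2226    0.1261    1.0791    0.1332]
  [  0.2571    0.2505    0.1495    0.1916    1.1972]
Total output x = L · d:
  x_0 = 1.2227·87 + 0.1538·5 + 0.2311·45 + 0.1386·67 + 0.2185·96 = 147.8018
  x_1 = 0.2789·87 + 1.1467·5 + 0.2357·45 + 0.2181·67 + 0.2636·96 = 80.5246
  x_2 = 0.1294·87 + 0.1992·5 + 1.0889·45 + 0.0705·67 + 0.0941·96 = 75.0071
  x_3 = 0.1316·87 + 0.2226·5 + 0.1261·45 + 1.0791·67 + 0.1332·96 = 103.3281
  x_4 = 0.2571·87 + 0.2505·5 + 0.1495·45 + 0.1916·67 + 1.1972·96 = 158.1180
Output multipliers (column sums of L):
  Electronics: 2.0197
  Agriculture: 1.9728
  Mining: 1.8313
  Construction: 1.6979
  Textiles: 1.9066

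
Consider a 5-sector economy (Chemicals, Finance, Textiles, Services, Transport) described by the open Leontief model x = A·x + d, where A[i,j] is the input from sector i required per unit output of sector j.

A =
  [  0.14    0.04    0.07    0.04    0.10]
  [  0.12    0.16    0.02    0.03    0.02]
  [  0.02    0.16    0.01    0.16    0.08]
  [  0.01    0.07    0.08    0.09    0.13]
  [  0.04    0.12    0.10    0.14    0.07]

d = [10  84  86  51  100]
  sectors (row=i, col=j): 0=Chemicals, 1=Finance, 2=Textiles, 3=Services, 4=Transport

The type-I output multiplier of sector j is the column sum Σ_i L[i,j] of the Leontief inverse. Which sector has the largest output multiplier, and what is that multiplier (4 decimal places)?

Form M = I − A:
  [  0.86   -0.04   -0.07   -0.04   -0.10]
  [ -0.12    0.84   -0.02   -0.03   -0.02]
  [ -0.02   -0.16    0.99   -0.16   -0.08]
  [ -0.01   -0.07   -0.08    0.91   -0.13]
  [ -0.04   -0.12   -0.10   -0.14    0.93]
Leontief inverse L = M⁻¹:
  [  1.1886    0.1076    0.1097    0.0987    0.1534]
  [  0.1751    1.2218    0.0482    0.0654    0.0584]
  [  0.0666    0.2403    1.0505    0.2160    0.1329]
  [  0.0449    0.1463    0.1175    1.1540    0.1794]
  [  0.0876    0.2101    0.1416    0.2096    1.1307]
Total output x = L · d:
  x_0 = 1.1886·10 + 0.1076·84 + 0.1097·86 + 0.0987·51 + 0.1534·100 = 50.7273
  x_1 = 0.1751·10 + 1.2218·84 + 0.0482·86 + 0.0654·51 + 0.0584·100 = 117.7091
  x_2 = 0.0666·10 + 0.2403·84 + 1.0505·86 + 0.2160·51 + 0.1329·100 = 135.5019
  x_3 = 0.0449·10 + 0.1463·84 + 0.1175·86 + 1.1540·51 + 0.1794·100 = 99.6347
  x_4 = 0.0876·10 + 0.2101·84 + 0.1416·86 + 0.2096·51 + 1.1307·100 = 154.4658
Output multipliers (column sums of L):
  Chemicals: 1.5629
  Finance: 1.9261
  Textiles: 1.4676
  Services: 1.7437
  Transport: 1.6547

Finance (1.9261)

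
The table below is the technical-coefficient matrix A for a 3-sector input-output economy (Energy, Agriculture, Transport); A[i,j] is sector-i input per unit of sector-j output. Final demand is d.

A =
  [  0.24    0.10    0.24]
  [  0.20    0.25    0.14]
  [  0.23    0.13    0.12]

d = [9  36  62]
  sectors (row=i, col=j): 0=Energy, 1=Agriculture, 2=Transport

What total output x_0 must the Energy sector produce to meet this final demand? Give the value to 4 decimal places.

Form M = I − A:
  [  0.76   -0.10   -0.24]
  [ -0.20    0.75   -0.14]
  [ -0.23   -0.13    0.88]
Leontief inverse L = M⁻¹:
  [  1.5306    0.2843    0.4627]
  [  0.4965    1.4634    0.3682]
  [  0.4734    0.2905    1.3117]
Total output x = L · d:
  x_0 = 1.5306·9 + 0.2843·36 + 0.4627·62 = 52.6949
  x_1 = 0.4965·9 + 1.4634·36 + 0.3682·62 = 79.9799
  x_2 = 0.4734·9 + 0.2905·36 + 1.3117·62 = 96.0423

52.6949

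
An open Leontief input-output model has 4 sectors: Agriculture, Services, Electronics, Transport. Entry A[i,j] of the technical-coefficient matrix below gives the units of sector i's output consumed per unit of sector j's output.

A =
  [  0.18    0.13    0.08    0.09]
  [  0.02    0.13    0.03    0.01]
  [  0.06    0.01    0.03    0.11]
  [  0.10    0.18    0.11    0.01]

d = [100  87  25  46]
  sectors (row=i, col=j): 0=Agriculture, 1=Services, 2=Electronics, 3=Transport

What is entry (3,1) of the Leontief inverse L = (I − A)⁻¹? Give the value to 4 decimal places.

L[3,1] = 0.2382

Form M = I − A:
  [  0.82   -0.13   -0.08   -0.09]
  [ -0.02    0.87   -0.03   -0.01]
  [ -0.06   -0.01    0.97   -0.11]
  [ -0.10   -0.18   -0.11    0.99]
Leontief inverse L = M⁻¹:
  [  1.2497    0.2150    0.1244    0.1296]
  [  0.0336    1.1589    0.0408    0.0193]
  [  0.0938    0.0523    1.0546    0.1262]
  [  0.1428    0.2382    0.1372    1.0407]
Total output x = L · d:
  x_0 = 1.2497·100 + 0.2150·87 + 0.1244·25 + 0.1296·46 = 152.7411
  x_1 = 0.0336·100 + 1.1589·87 + 0.0408·25 + 0.0193·46 = 106.0930
  x_2 = 0.0938·100 + 0.0523·87 + 1.0546·25 + 0.1262·46 = 46.1020
  x_3 = 0.1428·100 + 0.2382·87 + 0.1372·25 + 1.0407·46 = 86.3051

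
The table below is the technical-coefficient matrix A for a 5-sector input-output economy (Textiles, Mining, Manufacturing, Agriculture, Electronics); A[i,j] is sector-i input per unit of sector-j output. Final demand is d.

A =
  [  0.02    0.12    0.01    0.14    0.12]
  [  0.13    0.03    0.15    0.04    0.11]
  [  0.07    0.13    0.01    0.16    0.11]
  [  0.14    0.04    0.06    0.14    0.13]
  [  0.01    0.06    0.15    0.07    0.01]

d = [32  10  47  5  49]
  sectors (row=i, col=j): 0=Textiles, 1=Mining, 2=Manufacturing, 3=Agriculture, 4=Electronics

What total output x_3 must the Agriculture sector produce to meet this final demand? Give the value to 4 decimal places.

30.1178

Form M = I − A:
  [  0.98   -0.12   -0.01   -0.14   -0.12]
  [ -0.13    0.97   -0.15   -0.04   -0.11]
  [ -0.07   -0.13    0.99   -0.16   -0.11]
  [ -0.14   -0.04   -0.06    0.86   -0.13]
  [ -0.01   -0.06   -0.15   -0.07    0.99]
Leontief inverse L = M⁻¹:
  [  1.0800    0.1642    0.0768    0.2128    0.1856]
  [  0.1811    1.0976    0.2041    0.1335    0.1841]
  [  0.1393    0.1844    1.0833    0.2483    0.1903]
  [  0.2026    0.1063    0.1257    1.2415    0.2134]
  [  0.0573    0.1036    0.1862    0.1356    1.0671]
Total output x = L · d:
  x_0 = 1.0800·32 + 0.1642·10 + 0.0768·47 + 0.2128·5 + 0.1856·49 = 49.9705
  x_1 = 0.1811·32 + 1.0976·10 + 0.2041·47 + 0.1335·5 + 0.1841·49 = 36.0548
  x_2 = 0.1393·32 + 0.1844·10 + 1.0833·47 + 0.2483·5 + 0.1903·49 = 67.7861
  x_3 = 0.2026·32 + 0.1063·10 + 0.1257·47 + 1.2415·5 + 0.2134·49 = 30.1178
  x_4 = 0.0573·32 + 0.1036·10 + 0.1862·47 + 0.1356·5 + 1.0671·49 = 64.5850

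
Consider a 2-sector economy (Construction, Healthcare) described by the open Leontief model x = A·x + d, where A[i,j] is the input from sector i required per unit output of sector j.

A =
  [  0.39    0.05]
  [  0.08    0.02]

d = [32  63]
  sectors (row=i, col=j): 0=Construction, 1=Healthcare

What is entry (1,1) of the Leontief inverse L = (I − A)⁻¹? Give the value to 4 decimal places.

L[1,1] = 1.0273

Form M = I − A:
  [  0.61   -0.05]
  [ -0.08    0.98]
Leontief inverse L = M⁻¹:
  [  1.6504    0.0842]
  [  0.1347    1.0273]
Total output x = L · d:
  x_0 = 1.6504·32 + 0.0842·63 = 58.1172
  x_1 = 0.1347·32 + 1.0273·63 = 69.0300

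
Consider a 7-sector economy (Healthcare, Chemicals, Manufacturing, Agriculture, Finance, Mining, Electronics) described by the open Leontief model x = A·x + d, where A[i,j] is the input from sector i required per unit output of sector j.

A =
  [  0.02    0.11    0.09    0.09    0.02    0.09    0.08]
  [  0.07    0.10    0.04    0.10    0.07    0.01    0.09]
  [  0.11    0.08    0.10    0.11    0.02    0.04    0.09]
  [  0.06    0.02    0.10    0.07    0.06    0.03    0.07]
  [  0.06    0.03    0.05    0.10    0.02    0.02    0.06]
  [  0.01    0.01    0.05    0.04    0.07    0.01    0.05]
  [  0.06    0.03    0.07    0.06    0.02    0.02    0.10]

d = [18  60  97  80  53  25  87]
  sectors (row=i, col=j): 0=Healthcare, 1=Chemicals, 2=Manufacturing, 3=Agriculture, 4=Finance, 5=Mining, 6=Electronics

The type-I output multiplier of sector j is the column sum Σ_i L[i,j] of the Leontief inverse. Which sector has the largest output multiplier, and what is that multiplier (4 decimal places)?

Agriculture (1.9842)

Form M = I − A:
  [  0.98   -0.11   -0.09   -0.09   -0.02   -0.09   -0.08]
  [ -0.07    0.90   -0.04   -0.10   -0.07   -0.01   -0.09]
  [ -0.11   -0.08    0.90   -0.11   -0.02   -0.04   -0.09]
  [ -0.06   -0.02   -0.10    0.93   -0.06   -0.03   -0.07]
  [ -0.06   -0.03   -0.05   -0.10    0.98   -0.02   -0.06]
  [ -0.01   -0.01   -0.05   -0.04   -0.07    0.99   -0.05]
  [ -0.06   -0.03   -0.07   -0.06   -0.02   -0.02    0.90]
Leontief inverse L = M⁻¹:
  [  1.0723    0.1563    0.1530    0.1593    0.0571    0.1142    0.1488]
  [  0.1202    1.1477    0.1019    0.1699    0.1028    0.0370    0.1578]
  [  0.1681    0.1377    1.1757    0.1904    0.0577    0.0745    0.1691]
  [  0.1046    0.0595    0.1564    1.1300    0.0853    0.0550    0.1275]
  [  0.0953    0.0624    0.0974    0.1483    1.0430    0.0410    0.1078]
  [  0.0365    0.0302    0.0812    0.0747    0.0839    1.0226    0.0826]
  [  0.0985    0.0654    0.1194    0.1114    0.0424    0.0419    1.1522]
Total output x = L · d:
  x_0 = 1.0723·18 + 0.1563·60 + 0.1530·97 + 0.1593·80 + 0.0571·53 + 0.1142·25 + 0.1488·87 = 75.0922
  x_1 = 0.1202·18 + 1.1477·60 + 0.1019·97 + 0.1699·80 + 0.1028·53 + 0.0370·25 + 0.1578·87 = 114.6096
  x_2 = 0.1681·18 + 0.1377·60 + 1.1757·97 + 0.1904·80 + 0.0577·53 + 0.0745·25 + 0.1691·87 = 160.1956
  x_3 = 0.1046·18 + 0.0595·60 + 0.1564·97 + 1.1300·80 + 0.0853·53 + 0.0550·25 + 0.1275·87 = 128.0125
  x_4 = 0.0953·18 + 0.0624·60 + 0.0974·97 + 0.1483·80 + 1.0430·53 + 0.0410·25 + 0.1078·87 = 92.4583
  x_5 = 0.0365·18 + 0.0302·60 + 0.0812·97 + 0.0747·80 + 0.0839·53 + 1.0226·25 + 0.0826·87 = 53.5211
  x_6 = 0.0985·18 + 0.0654·60 + 0.1194·97 + 0.1114·80 + 0.0424·53 + 0.0419·25 + 1.1522·87 = 129.7309
Output multipliers (column sums of L):
  Healthcare: 1.6954
  Chemicals: 1.6593
  Manufacturing: 1.8850
  Agriculture: 1.9842
  Finance: 1.4722
  Mining: 1.3863
  Electronics: 1.9457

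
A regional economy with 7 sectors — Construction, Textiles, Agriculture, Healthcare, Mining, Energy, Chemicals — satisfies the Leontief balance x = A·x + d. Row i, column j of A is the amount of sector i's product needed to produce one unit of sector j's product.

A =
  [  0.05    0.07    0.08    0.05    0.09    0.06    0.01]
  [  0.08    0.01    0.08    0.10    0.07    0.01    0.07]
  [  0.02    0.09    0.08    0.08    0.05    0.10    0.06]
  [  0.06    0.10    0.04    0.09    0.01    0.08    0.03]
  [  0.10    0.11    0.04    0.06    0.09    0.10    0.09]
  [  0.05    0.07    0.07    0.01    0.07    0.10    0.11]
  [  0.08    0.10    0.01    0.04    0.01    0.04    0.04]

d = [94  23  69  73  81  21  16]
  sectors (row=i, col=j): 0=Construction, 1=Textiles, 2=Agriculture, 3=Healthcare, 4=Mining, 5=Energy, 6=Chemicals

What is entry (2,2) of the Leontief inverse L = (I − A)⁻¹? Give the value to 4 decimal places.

Form M = I − A:
  [  0.95   -0.07   -0.08   -0.05   -0.09   -0.06   -0.01]
  [ -0.08    0.99   -0.08   -0.10   -0.07   -0.01   -0.07]
  [ -0.02   -0.09    0.92   -0.08   -0.05   -0.10   -0.06]
  [ -0.06   -0.10   -0.04    0.91   -0.01   -0.08   -0.03]
  [ -0.10   -0.11   -0.04   -0.06    0.91   -0.10   -0.09]
  [ -0.05   -0.07   -0.07   -0.01   -0.07    0.90   -0.11]
  [ -0.08   -0.10   -0.01   -0.04   -0.01   -0.04    0.96]
Leontief inverse L = M⁻¹:
  [  1.0975    0.1280    0.1261    0.0982    0.1359    0.1150    0.0576]
  [  0.1264    1.0728    0.1215    0.1482    0.1095    0.0640    0.1094]
  [  0.0734    0.1550    1.1302    0.1336    0.0963    0.1598    0.1142]
  [  0.1044    0.1517    0.0844    1.1366    0.0497    0.1278    0.0722]
  [  0.1690    0.1891    0.1012    0.1235    1.1519    0.1704    0.1533]
  [  0.1050    0.1359    0.1186    0.0589    0.1189    1.1585    0.1642]
  [  0.1159    0.1380    0.0445    0.0761    0.0428    0.0733    1.0705]
Total output x = L · d:
  x_0 = 1.0975·94 + 0.1280·23 + 0.1261·69 + 0.0982·73 + 0.1359·81 + 0.1150·21 + 0.0576·16 = 136.3231
  x_1 = 0.1264·94 + 1.0728·23 + 0.1215·69 + 0.1482·73 + 0.1095·81 + 0.0640·21 + 0.1094·16 = 67.7220
  x_2 = 0.0734·94 + 0.1550·23 + 1.1302·69 + 0.1336·73 + 0.0963·81 + 0.1598·21 + 0.1142·16 = 111.1875
  x_3 = 0.1044·94 + 0.1517·23 + 0.0844·69 + 1.1366·73 + 0.0497·81 + 0.1278·21 + 0.0722·16 = 109.9611
  x_4 = 0.1690·94 + 0.1891·23 + 0.1012·69 + 0.1235·73 + 1.1519·81 + 0.1704·21 + 0.1533·16 = 135.5684
  x_5 = 0.1050·94 + 0.1359·23 + 0.1186·69 + 0.0589·73 + 0.1189·81 + 1.1585·21 + 0.1642·16 = 62.0660
  x_6 = 0.1159·94 + 0.1380·23 + 0.0445·69 + 0.0761·73 + 0.0428·81 + 0.0733·21 + 1.0705·16 = 44.8195

L[2,2] = 1.1302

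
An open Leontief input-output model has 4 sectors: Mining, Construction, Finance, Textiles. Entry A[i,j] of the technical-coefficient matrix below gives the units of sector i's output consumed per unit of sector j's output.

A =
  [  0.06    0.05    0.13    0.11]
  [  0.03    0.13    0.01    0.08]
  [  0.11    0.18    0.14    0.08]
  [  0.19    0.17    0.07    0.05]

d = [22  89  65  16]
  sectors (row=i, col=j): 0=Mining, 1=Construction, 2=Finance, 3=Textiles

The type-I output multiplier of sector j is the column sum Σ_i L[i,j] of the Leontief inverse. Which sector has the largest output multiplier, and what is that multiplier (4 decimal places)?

Form M = I − A:
  [  0.94   -0.05   -0.13   -0.11]
  [ -0.03    0.87   -0.01   -0.08]
  [ -0.11   -0.18    0.86   -0.08]
  [ -0.19   -0.17   -0.07    0.95]
Leontief inverse L = M⁻¹:
  [  1.1212    0.1330    0.1838    0.1565]
  [  0.0636    1.1812    0.0323    0.1095]
  [  0.1799    0.2884    1.2053    0.1466]
  [  0.2489    0.2592    0.1313    1.1143]
Total output x = L · d:
  x_0 = 1.1212·22 + 0.1330·89 + 0.1838·65 + 0.1565·16 = 50.9565
  x_1 = 0.0636·22 + 1.1812·89 + 0.0323·65 + 0.1095·16 = 110.3733
  x_2 = 0.1799·22 + 0.2884·89 + 1.2053·65 + 0.1466·16 = 110.3086
  x_3 = 0.2489·22 + 0.2592·89 + 0.1313·65 + 1.1143·16 = 54.9124
Output multipliers (column sums of L):
  Mining: 1.6136
  Construction: 1.8618
  Finance: 1.5526
  Textiles: 1.5270

Construction (1.8618)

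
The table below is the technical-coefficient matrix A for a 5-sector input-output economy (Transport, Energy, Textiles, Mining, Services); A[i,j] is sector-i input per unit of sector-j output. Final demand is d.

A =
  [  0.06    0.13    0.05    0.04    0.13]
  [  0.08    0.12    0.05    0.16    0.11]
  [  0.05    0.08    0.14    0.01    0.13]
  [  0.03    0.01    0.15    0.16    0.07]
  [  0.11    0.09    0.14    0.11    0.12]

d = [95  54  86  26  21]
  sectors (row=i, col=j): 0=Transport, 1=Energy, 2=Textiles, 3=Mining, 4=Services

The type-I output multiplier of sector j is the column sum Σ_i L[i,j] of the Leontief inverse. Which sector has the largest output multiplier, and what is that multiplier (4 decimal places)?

Form M = I − A:
  [  0.94   -0.13   -0.05   -0.04   -0.13]
  [ -0.08    0.88   -0.05   -0.16   -0.11]
  [ -0.05   -0.08    0.86   -0.01   -0.13]
  [ -0.03   -0.01   -0.15    0.84   -0.07]
  [ -0.11   -0.09   -0.14   -0.11    0.88]
Leontief inverse L = M⁻¹:
  [  1.1177    0.2011    0.1337    0.1219    0.2197]
  [  0.1440    1.1972    0.1593    0.2650    0.2155]
  [  0.1066    0.1509    1.2274    0.0775    0.2221]
  [  0.0757    0.0633    0.2475    1.2292    0.1534]
  [  0.1809    0.1795    0.2592    0.2083    1.2404]
Total output x = L · d:
  x_0 = 1.1177·95 + 0.2011·54 + 0.1337·86 + 0.1219·26 + 0.2197·21 = 136.3184
  x_1 = 0.1440·95 + 1.1972·54 + 0.1593·86 + 0.2650·26 + 0.2155·21 = 103.4470
  x_2 = 0.1066·95 + 0.1509·54 + 1.2274·86 + 0.0775·26 + 0.2221·21 = 130.5170
  x_3 = 0.0757·95 + 0.0633·54 + 0.2475·86 + 1.2292·26 + 0.1534·21 = 67.0784
  x_4 = 0.1809·95 + 0.1795·54 + 0.2592·86 + 0.2083·26 + 1.2404·21 = 80.6321
Output multipliers (column sums of L):
  Transport: 1.6249
  Energy: 1.7921
  Textiles: 2.0271
  Mining: 1.9019
  Services: 2.0512

Services (2.0512)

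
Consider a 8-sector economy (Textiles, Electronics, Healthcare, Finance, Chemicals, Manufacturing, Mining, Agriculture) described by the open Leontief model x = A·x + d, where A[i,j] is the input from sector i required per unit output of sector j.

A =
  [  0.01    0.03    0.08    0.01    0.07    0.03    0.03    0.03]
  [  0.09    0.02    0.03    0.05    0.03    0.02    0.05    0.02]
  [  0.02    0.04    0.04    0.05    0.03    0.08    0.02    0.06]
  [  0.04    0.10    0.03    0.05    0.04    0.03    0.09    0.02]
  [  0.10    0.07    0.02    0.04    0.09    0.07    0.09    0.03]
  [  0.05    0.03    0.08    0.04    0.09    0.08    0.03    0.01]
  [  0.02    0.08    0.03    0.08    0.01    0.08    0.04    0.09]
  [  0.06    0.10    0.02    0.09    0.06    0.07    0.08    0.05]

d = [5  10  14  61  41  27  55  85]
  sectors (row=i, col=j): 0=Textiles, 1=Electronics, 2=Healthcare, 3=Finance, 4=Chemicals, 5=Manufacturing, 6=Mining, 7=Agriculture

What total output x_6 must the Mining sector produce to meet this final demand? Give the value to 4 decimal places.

84.0232

Form M = I − A:
  [  0.99   -0.03   -0.08   -0.01   -0.07   -0.03   -0.03   -0.03]
  [ -0.09    0.98   -0.03   -0.05   -0.03   -0.02   -0.05   -0.02]
  [ -0.02   -0.04    0.96   -0.05   -0.03   -0.08   -0.02   -0.06]
  [ -0.04   -0.10   -0.03    0.95   -0.04   -0.03   -0.09   -0.02]
  [ -0.10   -0.07   -0.02   -0.04    0.91   -0.07   -0.09   -0.03]
  [ -0.05   -0.03   -0.08   -0.04   -0.09    0.92   -0.03   -0.01]
  [ -0.02   -0.08   -0.03   -0.08   -0.01   -0.08    0.96   -0.09]
  [ -0.06   -0.10   -0.02   -0.09   -0.06   -0.07   -0.08    0.95]
Leontief inverse L = M⁻¹:
  [  1.0357    0.0577    0.0991    0.0352    0.0963    0.0608    0.0558    0.0499]
  [  0.1115    1.0493    0.0527    0.0737    0.0563    0.0474    0.0762    0.0400]
  [  0.0493    0.0733    1.0646    0.0797    0.0619    0.1136    0.0510    0.0800]
  [  0.0732    0.1371    0.0560    1.0842    0.0705    0.0653    0.1247    0.0463]
  [  0.1423    0.1170    0.0570    0.0807    1.1363    0.1177    0.1347    0.0621]
  [  0.0843    0.0668    0.1102    0.0716    0.1294    1.1212    0.0652    0.0346]
  [  0.0569    0.1233    0.0594    0.1192    0.0470    0.1199    1.0801    0.1157]
  [  0.1051    0.1513    0.0563    0.1348    0.1053    0.1176    0.1287    1.0823]
Total output x = L · d:
  x_0 = 1.0357·5 + 0.0577·10 + 0.0991·14 + 0.0352·61 + 0.0963·41 + 0.0608·27 + 0.0558·55 + 0.0499·85 = 22.1894
  x_1 = 0.1115·5 + 1.0493·10 + 0.0527·14 + 0.0737·61 + 0.0563·41 + 0.0474·27 + 0.0762·55 + 0.0400·85 = 27.4676
  x_2 = 0.0493·5 + 0.0733·10 + 1.0646·14 + 0.0797·61 + 0.0619·41 + 0.1136·27 + 0.0510·55 + 0.0800·85 = 35.9532
  x_3 = 0.0732·5 + 0.1371·10 + 0.0560·14 + 1.0842·61 + 0.0705·41 + 0.0653·27 + 0.1247·55 + 0.0463·85 = 84.1081
  x_4 = 0.1423·5 + 0.1170·10 + 0.0570·14 + 0.0807·61 + 1.1363·41 + 0.1177·27 + 0.1347·55 + 0.0621·85 = 70.0580
  x_5 = 0.0843·5 + 0.0668·10 + 0.1102·14 + 0.0716·61 + 0.1294·41 + 1.1212·27 + 0.0652·55 + 0.0346·85 = 49.1044
  x_6 = 0.0569·5 + 0.1233·10 + 0.0594·14 + 0.1192·61 + 0.0470·41 + 0.1199·27 + 1.0801·55 + 0.1157·85 = 84.0232
  x_7 = 0.1051·5 + 0.1513·10 + 0.0563·14 + 0.1348·61 + 0.1053·41 + 0.1176·27 + 0.1287·55 + 1.0823·85 = 117.6101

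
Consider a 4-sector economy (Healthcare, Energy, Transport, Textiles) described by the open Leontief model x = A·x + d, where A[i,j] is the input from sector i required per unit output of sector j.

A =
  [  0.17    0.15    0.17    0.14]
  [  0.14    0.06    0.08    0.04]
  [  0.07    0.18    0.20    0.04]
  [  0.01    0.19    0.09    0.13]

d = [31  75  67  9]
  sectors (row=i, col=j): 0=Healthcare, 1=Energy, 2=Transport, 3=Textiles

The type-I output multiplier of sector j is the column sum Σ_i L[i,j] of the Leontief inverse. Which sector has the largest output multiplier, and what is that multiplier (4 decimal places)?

Form M = I − A:
  [  0.83   -0.15   -0.17   -0.14]
  [ -0.14    0.94   -0.08   -0.04]
  [ -0.07   -0.18    0.80   -0.04]
  [ -0.01   -0.19   -0.09    0.87]
Leontief inverse L = M⁻¹:
  [  1.2892    0.3174    0.3324    0.2373]
  [  0.2092    1.1488    0.1700    0.0943]
  [  0.1638    0.3005    1.3262    0.1011]
  [  0.0775    0.2856    0.1781    1.1832]
Total output x = L · d:
  x_0 = 1.2892·31 + 0.3174·75 + 0.3324·67 + 0.2373·9 = 88.1749
  x_1 = 0.2092·31 + 1.1488·75 + 0.1700·67 + 0.0943·9 = 104.8846
  x_2 = 0.1638·31 + 0.3005·75 + 1.3262·67 + 0.1011·9 = 117.3847
  x_3 = 0.0775·31 + 0.2856·75 + 0.1781·67 + 1.1832·9 = 46.4074
Output multipliers (column sums of L):
  Healthcare: 1.7397
  Energy: 2.0523
  Transport: 2.0067
  Textiles: 1.6160

Energy (2.0523)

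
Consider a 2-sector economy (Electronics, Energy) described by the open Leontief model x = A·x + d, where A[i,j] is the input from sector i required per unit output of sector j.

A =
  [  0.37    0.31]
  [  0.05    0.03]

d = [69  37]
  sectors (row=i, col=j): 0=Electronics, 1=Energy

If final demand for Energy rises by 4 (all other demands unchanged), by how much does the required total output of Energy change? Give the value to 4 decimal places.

4.2310

Form M = I − A:
  [  0.63   -0.31]
  [ -0.05    0.97]
Leontief inverse L = M⁻¹:
  [  1.6286    0.5205]
  [  0.0839    1.0578]
Total output x = L · d:
  x_0 = 1.6286·69 + 0.5205·37 = 131.6320
  x_1 = 0.0839·69 + 1.0578·37 = 44.9295
Δx_1 = L[1,1] · Δd_1 = 1.0578 · 4 = 4.2310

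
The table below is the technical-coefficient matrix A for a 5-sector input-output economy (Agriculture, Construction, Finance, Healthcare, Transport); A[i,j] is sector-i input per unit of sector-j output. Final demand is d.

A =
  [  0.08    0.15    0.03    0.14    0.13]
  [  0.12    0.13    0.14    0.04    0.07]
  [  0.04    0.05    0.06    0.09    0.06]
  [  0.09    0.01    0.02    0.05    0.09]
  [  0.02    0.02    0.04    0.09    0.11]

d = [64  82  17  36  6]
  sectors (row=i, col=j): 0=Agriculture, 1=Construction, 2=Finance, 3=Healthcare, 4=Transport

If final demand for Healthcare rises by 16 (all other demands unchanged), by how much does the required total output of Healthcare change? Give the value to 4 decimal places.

Form M = I − A:
  [  0.92   -0.15   -0.03   -0.14   -0.13]
  [ -0.12    0.87   -0.14   -0.04   -0.07]
  [ -0.04   -0.05    0.94   -0.09   -0.06]
  [ -0.09   -0.01   -0.02    0.95   -0.09]
  [ -0.02   -0.02   -0.04   -0.09    0.89]
Leontief inverse L = M⁻¹:
  [  1.1423    0.2088    0.0808    0.2046    0.2094]
  [  0.1781    1.1957    0.1922    0.1084    0.1440]
  [  0.0720    0.0786    1.0849    0.1264    0.1026]
  [  0.1158    0.0377    0.0381    1.0874    0.1324]
  [  0.0446    0.0389    0.0587    0.1227    1.1495]
Total output x = L · d:
  x_0 = 1.1423·64 + 0.2088·82 + 0.0808·17 + 0.2046·36 + 0.2094·6 = 100.2194
  x_1 = 0.1781·64 + 1.1957·82 + 0.1922·17 + 0.1084·36 + 0.1440·6 = 117.4804
  x_2 = 0.0720·64 + 0.0786·82 + 1.0849·17 + 0.1264·36 + 0.1026·6 = 34.6626
  x_3 = 0.1158·64 + 0.0377·82 + 0.0381·17 + 1.0874·36 + 0.1324·6 = 51.0948
  x_4 = 0.0446·64 + 0.0389·82 + 0.0587·17 + 0.1227·36 + 1.1495·6 = 18.3585
Δx_3 = L[3,3] · Δd_3 = 1.0874 · 16 = 17.3991

17.3991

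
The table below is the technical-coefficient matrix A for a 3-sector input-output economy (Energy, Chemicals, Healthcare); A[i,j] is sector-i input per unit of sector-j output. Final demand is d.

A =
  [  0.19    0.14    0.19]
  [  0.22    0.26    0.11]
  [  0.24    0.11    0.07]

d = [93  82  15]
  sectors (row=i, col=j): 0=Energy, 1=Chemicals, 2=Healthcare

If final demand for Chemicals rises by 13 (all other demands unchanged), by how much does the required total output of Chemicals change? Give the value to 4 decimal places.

Form M = I − A:
  [  0.81   -0.14   -0.19]
  [ -0.22    0.74   -0.11]
  [ -0.24   -0.11    0.93]
Leontief inverse L = M⁻¹:
  [  1.4175    0.3168    0.3271]
  [  0.4843    1.4838    0.2744]
  [  0.4231    0.2573    1.1921]
Total output x = L · d:
  x_0 = 1.4175·93 + 0.3168·82 + 0.3271·15 = 162.7131
  x_1 = 0.4843·93 + 1.4838·82 + 0.2744·15 = 170.8279
  x_2 = 0.4231·93 + 0.2573·82 + 1.1921·15 = 78.3250
Δx_1 = L[1,1] · Δd_1 = 1.4838 · 13 = 19.2891

19.2891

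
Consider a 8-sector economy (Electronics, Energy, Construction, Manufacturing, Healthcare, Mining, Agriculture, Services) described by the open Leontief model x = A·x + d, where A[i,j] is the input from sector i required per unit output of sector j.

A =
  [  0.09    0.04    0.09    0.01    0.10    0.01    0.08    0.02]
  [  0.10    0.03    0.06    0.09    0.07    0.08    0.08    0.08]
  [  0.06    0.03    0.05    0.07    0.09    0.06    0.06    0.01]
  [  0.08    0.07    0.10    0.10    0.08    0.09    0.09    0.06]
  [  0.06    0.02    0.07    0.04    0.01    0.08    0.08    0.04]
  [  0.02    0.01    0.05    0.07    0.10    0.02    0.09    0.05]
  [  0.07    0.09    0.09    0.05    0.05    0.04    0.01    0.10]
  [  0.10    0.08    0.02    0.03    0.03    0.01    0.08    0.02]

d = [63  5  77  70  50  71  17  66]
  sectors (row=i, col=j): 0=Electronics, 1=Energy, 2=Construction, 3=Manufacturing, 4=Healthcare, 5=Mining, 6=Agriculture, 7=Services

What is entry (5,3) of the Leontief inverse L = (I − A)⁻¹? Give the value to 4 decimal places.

Form M = I − A:
  [  0.91   -0.04   -0.09   -0.01   -0.10   -0.01   -0.08   -0.02]
  [ -0.10    0.97   -0.06   -0.09   -0.07   -0.08   -0.08   -0.08]
  [ -0.06   -0.03    0.95   -0.07   -0.09   -0.06   -0.06   -0.01]
  [ -0.08   -0.07   -0.10    0.90   -0.08   -0.09   -0.09   -0.06]
  [ -0.06   -0.02   -0.07   -0.04    0.99   -0.08   -0.08   -0.04]
  [ -0.02   -0.01   -0.05   -0.07   -0.10    0.98   -0.09   -0.05]
  [ -0.07   -0.09   -0.09   -0.05   -0.05   -0.04    0.99   -0.10]
  [ -0.10   -0.08   -0.02   -0.03   -0.03   -0.01   -0.08    0.98]
Leontief inverse L = M⁻¹:
  [  1.1493    0.0765    0.1470    0.0519    0.1526    0.0503    0.1342    0.0569]
  [  0.1804    1.0834    0.1368    0.1509    0.1448    0.1321    0.1585    0.1316]
  [  0.1169    0.0665    1.1084    0.1167    0.1445    0.1023    0.1176    0.0494]
  [  0.1713    0.1292    0.1879    1.1739    0.1666    0.1538    0.1796    0.1208]
  [  0.1123    0.0558    0.1211    0.0821    1.0634    0.1136    0.1308    0.0757]
  [  0.0759    0.0490    0.1042    0.1137    0.1468    1.0607    0.1422    0.0882]
  [  0.1414    0.1328    0.1506    0.1029    0.1131    0.0857    1.0790    0.1407]
  [  0.1554    0.1146    0.0716    0.0680    0.0787    0.0440    0.1281    1.0564]
Total output x = L · d:
  x_0 = 1.1493·63 + 0.0765·5 + 0.1470·77 + 0.0519·70 + 0.1526·50 + 0.0503·71 + 0.1342·17 + 0.0569·66 = 104.9705
  x_1 = 0.1804·63 + 1.0834·5 + 0.1368·77 + 0.1509·70 + 0.1448·50 + 0.1321·71 + 0.1585·17 + 0.1316·66 = 65.8826
  x_2 = 0.1169·63 + 0.0665·5 + 1.1084·77 + 0.1167·70 + 0.1445·50 + 0.1023·71 + 0.1176·17 + 0.0494·66 = 120.9605
  x_3 = 0.1713·63 + 0.1292·5 + 0.1879·77 + 1.1739·70 + 0.1666·50 + 0.1538·71 + 0.1796·17 + 0.1208·66 = 138.3537
  x_4 = 0.1123·63 + 0.0558·5 + 0.1211·77 + 0.0821·70 + 1.0634·50 + 0.1136·71 + 0.1308·17 + 0.0757·66 = 90.8803
  x_5 = 0.0759·63 + 0.0490·5 + 0.1042·77 + 0.1137·70 + 0.1468·50 + 1.0607·71 + 0.1422·17 + 0.0882·66 = 111.8930
  x_6 = 0.1414·63 + 0.1328·5 + 0.1506·77 + 0.1029·70 + 0.1131·50 + 0.0857·71 + 1.0790·17 + 0.1407·66 = 67.7380
  x_7 = 0.1554·63 + 0.1146·5 + 0.0716·77 + 0.0680·70 + 0.0787·50 + 0.0440·71 + 0.1281·17 + 1.0564·66 = 99.5937

L[5,3] = 0.1137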